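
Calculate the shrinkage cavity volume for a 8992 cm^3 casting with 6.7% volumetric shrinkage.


Formula: V_shrink = V_casting * shrinkage_pct / 100
V_shrink = 8992 cm^3 * 6.7 / 100 = 602.4640 cm^3

Answer: 602.4640 cm^3


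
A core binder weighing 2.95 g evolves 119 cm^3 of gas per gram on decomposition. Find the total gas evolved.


Formula: V_gas = W_binder * gas_evolution_rate
V = 2.95 g * 119 cm^3/g = 351.0500 cm^3


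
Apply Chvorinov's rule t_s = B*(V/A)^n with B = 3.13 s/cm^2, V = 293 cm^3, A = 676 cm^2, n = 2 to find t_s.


Formula: t_s = B * (V/A)^n  (Chvorinov's rule, n=2)
Modulus M = V/A = 293/676 = 0.433432 cm
M^2 = 0.433432^2 = 0.187863 cm^2
t_s = 3.13 * 0.187863 = 0.5880 s


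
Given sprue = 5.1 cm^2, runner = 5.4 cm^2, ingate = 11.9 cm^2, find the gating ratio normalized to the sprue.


Sprue:Runner:Ingate = 1 : 5.4/5.1 : 11.9/5.1 = 1:1.06:2.33

Final answer: 1:1.06:2.33


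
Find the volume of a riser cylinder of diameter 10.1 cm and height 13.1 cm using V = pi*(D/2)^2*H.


Formula: V = pi * (D/2)^2 * H  (cylinder volume)
Radius = D/2 = 10.1/2 = 5.05 cm
V = pi * 5.05^2 * 13.1 = 1049.5519 cm^3

Answer: 1049.5519 cm^3


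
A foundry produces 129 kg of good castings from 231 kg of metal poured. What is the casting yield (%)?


Formula: Casting Yield = (W_good / W_total) * 100
Yield = (129 kg / 231 kg) * 100 = 55.8442%


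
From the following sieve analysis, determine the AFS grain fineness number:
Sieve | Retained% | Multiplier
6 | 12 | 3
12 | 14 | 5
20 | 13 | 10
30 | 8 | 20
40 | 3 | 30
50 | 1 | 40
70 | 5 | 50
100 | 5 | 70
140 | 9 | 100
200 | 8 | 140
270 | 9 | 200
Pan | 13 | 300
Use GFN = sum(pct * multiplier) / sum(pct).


Formula: GFN = sum(pct * multiplier) / sum(pct)
sum(pct * multiplier) = 8846
sum(pct) = 100
GFN = 8846 / 100 = 88.46


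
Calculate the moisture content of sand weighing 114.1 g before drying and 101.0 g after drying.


Formula: MC = (W_wet - W_dry) / W_wet * 100
Water mass = 114.1 - 101.0 = 13.1 g
MC = 13.1 / 114.1 * 100 = 11.4812%

Answer: 11.4812%


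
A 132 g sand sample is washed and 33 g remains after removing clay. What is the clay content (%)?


Formula: Clay% = (W_total - W_washed) / W_total * 100
Clay mass = 132 - 33 = 99 g
Clay% = 99 / 132 * 100 = 75.0000%

Final answer: 75.0000%


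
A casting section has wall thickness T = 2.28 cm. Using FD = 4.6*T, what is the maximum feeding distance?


Formula: FD = 4.6 * T  (riser feeding-distance rule)
FD = 4.6 * 2.28 cm = 10.4880 cm

10.4880 cm


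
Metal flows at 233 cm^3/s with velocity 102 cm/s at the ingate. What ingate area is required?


Formula: A_ingate = Q / v  (continuity equation)
A = 233 cm^3/s / 102 cm/s = 2.2843 cm^2

Answer: 2.2843 cm^2


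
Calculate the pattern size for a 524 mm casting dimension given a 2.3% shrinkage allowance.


Formula: L_pattern = L_casting * (1 + shrinkage_rate/100)
Shrinkage factor = 1 + 2.3/100 = 1.023
L_pattern = 524 mm * 1.023 = 536.0520 mm

536.0520 mm


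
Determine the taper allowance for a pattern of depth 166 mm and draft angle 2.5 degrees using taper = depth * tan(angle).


Formula: taper = depth * tan(draft_angle)
tan(2.5 deg) = 0.0436609
taper = 166 mm * 0.0436609 = 7.2477 mm

Answer: 7.2477 mm


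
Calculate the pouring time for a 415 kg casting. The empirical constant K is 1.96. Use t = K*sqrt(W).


Formula: t = K * sqrt(W)
sqrt(W) = sqrt(415) = 20.37155
t = 1.96 * 20.37155 = 39.9282 s


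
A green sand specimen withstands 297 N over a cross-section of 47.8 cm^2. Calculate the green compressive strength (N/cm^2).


Formula: Compressive Strength = Force / Area
Strength = 297 N / 47.8 cm^2 = 6.2134 N/cm^2


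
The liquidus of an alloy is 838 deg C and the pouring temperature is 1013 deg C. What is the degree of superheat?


Formula: Superheat = T_pour - T_melt
Superheat = 1013 - 838 = 175 deg C

Final answer: 175 deg C


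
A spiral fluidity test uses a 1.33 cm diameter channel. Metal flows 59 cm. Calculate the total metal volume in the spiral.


Formula: V = pi * (d/2)^2 * L  (cylinder volume)
Radius = 1.33/2 = 0.665 cm
V = pi * 0.665^2 * 59 = 81.9682 cm^3

Answer: 81.9682 cm^3


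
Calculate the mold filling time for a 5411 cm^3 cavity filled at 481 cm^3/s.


Formula: t_fill = V_mold / Q_flow
t = 5411 cm^3 / 481 cm^3/s = 11.2495 s


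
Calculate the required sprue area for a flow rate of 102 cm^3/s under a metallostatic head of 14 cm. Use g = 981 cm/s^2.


Formula: v = sqrt(2*g*h), A = Q/v
Velocity: v = sqrt(2 * 981 * 14) = sqrt(27468) = 165.7347 cm/s
Sprue area: A = Q / v = 102 / 165.7347 = 0.6154 cm^2

0.6154 cm^2


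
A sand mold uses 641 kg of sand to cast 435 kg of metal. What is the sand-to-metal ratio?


Formula: Sand-to-Metal Ratio = W_sand / W_metal
Ratio = 641 kg / 435 kg = 1.4736

Answer: 1.4736


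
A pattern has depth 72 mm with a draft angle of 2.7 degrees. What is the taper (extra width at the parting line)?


Formula: taper = depth * tan(draft_angle)
tan(2.7 deg) = 0.0471588
taper = 72 mm * 0.0471588 = 3.3954 mm

Answer: 3.3954 mm


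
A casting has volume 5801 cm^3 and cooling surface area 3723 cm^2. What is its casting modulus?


Formula: Casting Modulus M = V / A
M = 5801 cm^3 / 3723 cm^2 = 1.5582 cm


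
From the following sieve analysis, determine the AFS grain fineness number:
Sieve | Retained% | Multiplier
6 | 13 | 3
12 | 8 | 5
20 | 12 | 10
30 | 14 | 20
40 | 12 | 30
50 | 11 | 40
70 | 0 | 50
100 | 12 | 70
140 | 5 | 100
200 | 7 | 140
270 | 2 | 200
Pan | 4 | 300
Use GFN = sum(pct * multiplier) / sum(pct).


Formula: GFN = sum(pct * multiplier) / sum(pct)
sum(pct * multiplier) = 5199
sum(pct) = 100
GFN = 5199 / 100 = 51.99

Final answer: 51.99


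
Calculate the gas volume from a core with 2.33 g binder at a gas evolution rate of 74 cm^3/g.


Formula: V_gas = W_binder * gas_evolution_rate
V = 2.33 g * 74 cm^3/g = 172.4200 cm^3

Final answer: 172.4200 cm^3


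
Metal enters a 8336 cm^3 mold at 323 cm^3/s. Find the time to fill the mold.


Formula: t_fill = V_mold / Q_flow
t = 8336 cm^3 / 323 cm^3/s = 25.8080 s

25.8080 s


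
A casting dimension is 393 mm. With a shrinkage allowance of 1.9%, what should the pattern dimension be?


Formula: L_pattern = L_casting * (1 + shrinkage_rate/100)
Shrinkage factor = 1 + 1.9/100 = 1.019
L_pattern = 393 mm * 1.019 = 400.4670 mm

400.4670 mm


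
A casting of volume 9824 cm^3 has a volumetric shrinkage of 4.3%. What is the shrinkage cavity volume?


Formula: V_shrink = V_casting * shrinkage_pct / 100
V_shrink = 9824 cm^3 * 4.3 / 100 = 422.4320 cm^3

422.4320 cm^3


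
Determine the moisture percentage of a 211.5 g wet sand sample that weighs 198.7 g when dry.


Formula: MC = (W_wet - W_dry) / W_wet * 100
Water mass = 211.5 - 198.7 = 12.8 g
MC = 12.8 / 211.5 * 100 = 6.0520%

Answer: 6.0520%


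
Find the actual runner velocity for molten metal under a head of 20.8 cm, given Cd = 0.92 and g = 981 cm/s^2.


Formula: v = Cd * sqrt(2 * g * h)  (Torricelli with discharge coefficient)
2*g*h = 2 * 981 * 20.8 = 40809.6 cm^2/s^2
sqrt(40809.6) = 202.01386 cm/s
v = 0.92 * 202.01386 = 185.8528 cm/s

Final answer: 185.8528 cm/s


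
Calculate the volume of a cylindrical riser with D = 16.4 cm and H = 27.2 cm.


Formula: V = pi * (D/2)^2 * H  (cylinder volume)
Radius = D/2 = 16.4/2 = 8.2 cm
V = pi * 8.2^2 * 27.2 = 5745.7468 cm^3

5745.7468 cm^3


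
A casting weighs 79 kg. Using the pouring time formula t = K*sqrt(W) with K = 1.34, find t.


Formula: t = K * sqrt(W)
sqrt(W) = sqrt(79) = 8.88819
t = 1.34 * 8.88819 = 11.9102 s

Answer: 11.9102 s


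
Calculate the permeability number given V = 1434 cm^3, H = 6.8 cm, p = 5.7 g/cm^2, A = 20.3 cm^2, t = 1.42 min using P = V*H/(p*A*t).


Formula: Permeability Number P = (V * H) / (p * A * t)
Numerator: V * H = 1434 * 6.8 = 9751.2
Denominator: p * A * t = 5.7 * 20.3 * 1.42 = 164.3082
P = 9751.2 / 164.3082 = 59.3470

Answer: 59.3470


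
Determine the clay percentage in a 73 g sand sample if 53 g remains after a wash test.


Formula: Clay% = (W_total - W_washed) / W_total * 100
Clay mass = 73 - 53 = 20 g
Clay% = 20 / 73 * 100 = 27.3973%


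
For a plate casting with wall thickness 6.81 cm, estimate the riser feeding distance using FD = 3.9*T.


Formula: FD = 3.9 * T  (riser feeding-distance rule)
FD = 3.9 * 6.81 cm = 26.5590 cm

Final answer: 26.5590 cm


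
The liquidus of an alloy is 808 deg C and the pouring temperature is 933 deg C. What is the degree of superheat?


Formula: Superheat = T_pour - T_melt
Superheat = 933 - 808 = 125 deg C

Final answer: 125 deg C


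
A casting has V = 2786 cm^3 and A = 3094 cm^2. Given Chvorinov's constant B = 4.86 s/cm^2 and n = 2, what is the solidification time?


Formula: t_s = B * (V/A)^n  (Chvorinov's rule, n=2)
Modulus M = V/A = 2786/3094 = 0.900452 cm
M^2 = 0.900452^2 = 0.810814 cm^2
t_s = 4.86 * 0.810814 = 3.9406 s

Answer: 3.9406 s


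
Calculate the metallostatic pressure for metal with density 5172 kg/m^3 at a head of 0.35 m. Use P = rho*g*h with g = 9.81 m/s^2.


Formula: P = rho * g * h
rho * g = 5172 * 9.81 = 50737.32 N/m^3
P = 50737.32 * 0.35 = 17758.0620 Pa

17758.0620 Pa


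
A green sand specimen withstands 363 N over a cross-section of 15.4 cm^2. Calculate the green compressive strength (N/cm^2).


Formula: Compressive Strength = Force / Area
Strength = 363 N / 15.4 cm^2 = 23.5714 N/cm^2

Answer: 23.5714 N/cm^2


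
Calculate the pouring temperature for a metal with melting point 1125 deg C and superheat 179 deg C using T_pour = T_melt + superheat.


Formula: T_pour = T_melt + Superheat
T_pour = 1125 + 179 = 1304 deg C

Final answer: 1304 deg C


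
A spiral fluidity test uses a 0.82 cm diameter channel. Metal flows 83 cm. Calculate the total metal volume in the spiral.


Formula: V = pi * (d/2)^2 * L  (cylinder volume)
Radius = 0.82/2 = 0.41 cm
V = pi * 0.41^2 * 83 = 43.8324 cm^3


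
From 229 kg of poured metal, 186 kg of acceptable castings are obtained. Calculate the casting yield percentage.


Formula: Casting Yield = (W_good / W_total) * 100
Yield = (186 kg / 229 kg) * 100 = 81.2227%

Answer: 81.2227%


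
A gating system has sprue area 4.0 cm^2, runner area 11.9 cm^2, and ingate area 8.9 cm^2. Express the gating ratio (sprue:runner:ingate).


Sprue:Runner:Ingate = 1 : 11.9/4.0 : 8.9/4.0 = 1:2.98:2.23

Final answer: 1:2.98:2.23


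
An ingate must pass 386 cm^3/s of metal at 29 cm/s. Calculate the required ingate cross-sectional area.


Formula: A_ingate = Q / v  (continuity equation)
A = 386 cm^3/s / 29 cm/s = 13.3103 cm^2


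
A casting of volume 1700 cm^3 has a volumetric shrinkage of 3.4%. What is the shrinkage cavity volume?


Formula: V_shrink = V_casting * shrinkage_pct / 100
V_shrink = 1700 cm^3 * 3.4 / 100 = 57.8000 cm^3

Answer: 57.8000 cm^3


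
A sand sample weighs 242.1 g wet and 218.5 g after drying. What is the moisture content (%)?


Formula: MC = (W_wet - W_dry) / W_wet * 100
Water mass = 242.1 - 218.5 = 23.6 g
MC = 23.6 / 242.1 * 100 = 9.7480%

9.7480%


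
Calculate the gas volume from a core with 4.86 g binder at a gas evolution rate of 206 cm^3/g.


Formula: V_gas = W_binder * gas_evolution_rate
V = 4.86 g * 206 cm^3/g = 1001.1600 cm^3


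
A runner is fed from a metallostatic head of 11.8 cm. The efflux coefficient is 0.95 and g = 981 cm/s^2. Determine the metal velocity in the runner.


Formula: v = Cd * sqrt(2 * g * h)  (Torricelli with discharge coefficient)
2*g*h = 2 * 981 * 11.8 = 23151.6 cm^2/s^2
sqrt(23151.6) = 152.15650 cm/s
v = 0.95 * 152.15650 = 144.5487 cm/s

144.5487 cm/s


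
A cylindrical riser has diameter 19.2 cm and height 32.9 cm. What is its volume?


Formula: V = pi * (D/2)^2 * H  (cylinder volume)
Radius = D/2 = 19.2/2 = 9.6 cm
V = pi * 9.6^2 * 32.9 = 9525.5100 cm^3

Answer: 9525.5100 cm^3


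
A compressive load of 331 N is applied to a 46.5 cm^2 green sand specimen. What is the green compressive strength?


Formula: Compressive Strength = Force / Area
Strength = 331 N / 46.5 cm^2 = 7.1183 N/cm^2


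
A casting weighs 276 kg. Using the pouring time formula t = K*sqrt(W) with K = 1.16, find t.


Formula: t = K * sqrt(W)
sqrt(W) = sqrt(276) = 16.61325
t = 1.16 * 16.61325 = 19.2714 s

Answer: 19.2714 s


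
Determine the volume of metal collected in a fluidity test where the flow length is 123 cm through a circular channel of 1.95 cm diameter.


Formula: V = pi * (d/2)^2 * L  (cylinder volume)
Radius = 1.95/2 = 0.975 cm
V = pi * 0.975^2 * 123 = 367.3366 cm^3

Final answer: 367.3366 cm^3


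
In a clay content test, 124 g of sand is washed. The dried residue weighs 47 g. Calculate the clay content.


Formula: Clay% = (W_total - W_washed) / W_total * 100
Clay mass = 124 - 47 = 77 g
Clay% = 77 / 124 * 100 = 62.0968%

62.0968%


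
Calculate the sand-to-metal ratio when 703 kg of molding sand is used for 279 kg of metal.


Formula: Sand-to-Metal Ratio = W_sand / W_metal
Ratio = 703 kg / 279 kg = 2.5197

Answer: 2.5197


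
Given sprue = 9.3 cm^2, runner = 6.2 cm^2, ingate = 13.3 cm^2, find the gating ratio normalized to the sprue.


Sprue:Runner:Ingate = 1 : 6.2/9.3 : 13.3/9.3 = 1:0.67:1.43

Final answer: 1:0.67:1.43


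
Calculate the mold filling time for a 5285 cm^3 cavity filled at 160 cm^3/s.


Formula: t_fill = V_mold / Q_flow
t = 5285 cm^3 / 160 cm^3/s = 33.0312 s

Final answer: 33.0312 s


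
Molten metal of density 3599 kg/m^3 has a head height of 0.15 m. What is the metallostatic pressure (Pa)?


Formula: P = rho * g * h
rho * g = 3599 * 9.81 = 35306.19 N/m^3
P = 35306.19 * 0.15 = 5295.9285 Pa

Final answer: 5295.9285 Pa


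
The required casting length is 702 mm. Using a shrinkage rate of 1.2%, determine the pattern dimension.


Formula: L_pattern = L_casting * (1 + shrinkage_rate/100)
Shrinkage factor = 1 + 1.2/100 = 1.012
L_pattern = 702 mm * 1.012 = 710.4240 mm

710.4240 mm


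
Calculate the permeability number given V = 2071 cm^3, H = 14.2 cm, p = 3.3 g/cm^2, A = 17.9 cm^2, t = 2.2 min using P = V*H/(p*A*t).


Formula: Permeability Number P = (V * H) / (p * A * t)
Numerator: V * H = 2071 * 14.2 = 29408.2
Denominator: p * A * t = 3.3 * 17.9 * 2.2 = 129.954
P = 29408.2 / 129.954 = 226.2970

Final answer: 226.2970


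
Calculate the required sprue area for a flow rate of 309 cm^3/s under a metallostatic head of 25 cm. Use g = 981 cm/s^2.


Formula: v = sqrt(2*g*h), A = Q/v
Velocity: v = sqrt(2 * 981 * 25) = sqrt(49050) = 221.4723 cm/s
Sprue area: A = Q / v = 309 / 221.4723 = 1.3952 cm^2


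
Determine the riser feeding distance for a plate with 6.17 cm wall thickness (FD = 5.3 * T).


Formula: FD = 5.3 * T  (riser feeding-distance rule)
FD = 5.3 * 6.17 cm = 32.7010 cm

Final answer: 32.7010 cm


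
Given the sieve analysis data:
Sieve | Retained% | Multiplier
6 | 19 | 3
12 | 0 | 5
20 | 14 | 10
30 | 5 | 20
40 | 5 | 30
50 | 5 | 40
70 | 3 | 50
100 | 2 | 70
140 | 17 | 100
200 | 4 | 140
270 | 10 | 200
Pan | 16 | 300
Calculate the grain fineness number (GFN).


Formula: GFN = sum(pct * multiplier) / sum(pct)
sum(pct * multiplier) = 9997
sum(pct) = 100
GFN = 9997 / 100 = 99.97


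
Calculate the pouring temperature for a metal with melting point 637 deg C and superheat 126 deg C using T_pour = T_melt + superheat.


Formula: T_pour = T_melt + Superheat
T_pour = 637 + 126 = 763 deg C

Final answer: 763 deg C


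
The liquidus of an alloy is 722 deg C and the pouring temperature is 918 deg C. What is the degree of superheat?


Formula: Superheat = T_pour - T_melt
Superheat = 918 - 722 = 196 deg C

196 deg C


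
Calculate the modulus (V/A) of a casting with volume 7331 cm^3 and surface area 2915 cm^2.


Formula: Casting Modulus M = V / A
M = 7331 cm^3 / 2915 cm^2 = 2.5149 cm

Answer: 2.5149 cm


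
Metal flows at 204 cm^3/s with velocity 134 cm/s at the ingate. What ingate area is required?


Formula: A_ingate = Q / v  (continuity equation)
A = 204 cm^3/s / 134 cm/s = 1.5224 cm^2


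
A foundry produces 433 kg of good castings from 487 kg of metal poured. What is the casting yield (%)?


Formula: Casting Yield = (W_good / W_total) * 100
Yield = (433 kg / 487 kg) * 100 = 88.9117%

Final answer: 88.9117%


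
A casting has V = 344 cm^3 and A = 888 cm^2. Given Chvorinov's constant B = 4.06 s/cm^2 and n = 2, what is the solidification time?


Formula: t_s = B * (V/A)^n  (Chvorinov's rule, n=2)
Modulus M = V/A = 344/888 = 0.387387 cm
M^2 = 0.387387^2 = 0.150069 cm^2
t_s = 4.06 * 0.150069 = 0.6093 s


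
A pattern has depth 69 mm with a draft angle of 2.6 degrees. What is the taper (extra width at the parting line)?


Formula: taper = depth * tan(draft_angle)
tan(2.6 deg) = 0.0454097
taper = 69 mm * 0.0454097 = 3.1333 mm

3.1333 mm


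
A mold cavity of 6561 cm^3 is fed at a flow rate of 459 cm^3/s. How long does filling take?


Formula: t_fill = V_mold / Q_flow
t = 6561 cm^3 / 459 cm^3/s = 14.2941 s

Answer: 14.2941 s


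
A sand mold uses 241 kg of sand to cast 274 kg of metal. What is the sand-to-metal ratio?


Formula: Sand-to-Metal Ratio = W_sand / W_metal
Ratio = 241 kg / 274 kg = 0.8796

Answer: 0.8796


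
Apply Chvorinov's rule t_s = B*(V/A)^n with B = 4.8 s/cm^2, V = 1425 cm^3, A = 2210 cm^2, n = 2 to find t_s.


Formula: t_s = B * (V/A)^n  (Chvorinov's rule, n=2)
Modulus M = V/A = 1425/2210 = 0.644796 cm
M^2 = 0.644796^2 = 0.415762 cm^2
t_s = 4.8 * 0.415762 = 1.9957 s

Answer: 1.9957 s


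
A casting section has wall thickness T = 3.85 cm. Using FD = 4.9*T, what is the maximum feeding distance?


Formula: FD = 4.9 * T  (riser feeding-distance rule)
FD = 4.9 * 3.85 cm = 18.8650 cm

Final answer: 18.8650 cm


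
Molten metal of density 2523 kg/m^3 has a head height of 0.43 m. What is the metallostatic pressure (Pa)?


Formula: P = rho * g * h
rho * g = 2523 * 9.81 = 24750.63 N/m^3
P = 24750.63 * 0.43 = 10642.7709 Pa

Final answer: 10642.7709 Pa


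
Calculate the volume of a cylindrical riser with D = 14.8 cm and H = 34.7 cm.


Formula: V = pi * (D/2)^2 * H  (cylinder volume)
Radius = D/2 = 14.8/2 = 7.4 cm
V = pi * 7.4^2 * 34.7 = 5969.5664 cm^3

Final answer: 5969.5664 cm^3


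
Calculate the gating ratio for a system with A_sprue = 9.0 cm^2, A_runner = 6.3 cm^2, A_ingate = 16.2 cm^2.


Sprue:Runner:Ingate = 1 : 6.3/9.0 : 16.2/9.0 = 1:0.70:1.80

1:0.70:1.80


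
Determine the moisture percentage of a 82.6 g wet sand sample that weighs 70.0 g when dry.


Formula: MC = (W_wet - W_dry) / W_wet * 100
Water mass = 82.6 - 70.0 = 12.6 g
MC = 12.6 / 82.6 * 100 = 15.2542%

Answer: 15.2542%


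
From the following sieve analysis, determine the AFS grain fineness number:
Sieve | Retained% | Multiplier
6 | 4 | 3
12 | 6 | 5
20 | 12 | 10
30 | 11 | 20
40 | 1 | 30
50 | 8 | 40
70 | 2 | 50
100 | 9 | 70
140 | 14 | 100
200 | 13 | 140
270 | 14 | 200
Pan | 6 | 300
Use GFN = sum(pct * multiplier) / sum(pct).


Formula: GFN = sum(pct * multiplier) / sum(pct)
sum(pct * multiplier) = 9282
sum(pct) = 100
GFN = 9282 / 100 = 92.82

92.82


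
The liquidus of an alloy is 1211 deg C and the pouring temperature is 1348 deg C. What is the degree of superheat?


Formula: Superheat = T_pour - T_melt
Superheat = 1348 - 1211 = 137 deg C

137 deg C


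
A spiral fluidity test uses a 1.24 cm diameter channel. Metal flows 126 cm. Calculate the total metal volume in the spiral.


Formula: V = pi * (d/2)^2 * L  (cylinder volume)
Radius = 1.24/2 = 0.62 cm
V = pi * 0.62^2 * 126 = 152.1612 cm^3

152.1612 cm^3


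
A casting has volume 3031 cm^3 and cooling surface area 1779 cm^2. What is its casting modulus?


Formula: Casting Modulus M = V / A
M = 3031 cm^3 / 1779 cm^2 = 1.7038 cm

Answer: 1.7038 cm


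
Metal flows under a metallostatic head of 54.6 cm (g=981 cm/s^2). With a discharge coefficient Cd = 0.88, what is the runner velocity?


Formula: v = Cd * sqrt(2 * g * h)  (Torricelli with discharge coefficient)
2*g*h = 2 * 981 * 54.6 = 107125.2 cm^2/s^2
sqrt(107125.2) = 327.29986 cm/s
v = 0.88 * 327.29986 = 288.0239 cm/s

288.0239 cm/s


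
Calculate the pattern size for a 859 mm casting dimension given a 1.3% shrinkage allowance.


Formula: L_pattern = L_casting * (1 + shrinkage_rate/100)
Shrinkage factor = 1 + 1.3/100 = 1.013
L_pattern = 859 mm * 1.013 = 870.1670 mm

870.1670 mm


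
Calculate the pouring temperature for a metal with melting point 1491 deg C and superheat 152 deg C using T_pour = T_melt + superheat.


Formula: T_pour = T_melt + Superheat
T_pour = 1491 + 152 = 1643 deg C

Answer: 1643 deg C


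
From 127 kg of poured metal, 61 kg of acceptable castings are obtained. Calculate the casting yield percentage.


Formula: Casting Yield = (W_good / W_total) * 100
Yield = (61 kg / 127 kg) * 100 = 48.0315%

48.0315%


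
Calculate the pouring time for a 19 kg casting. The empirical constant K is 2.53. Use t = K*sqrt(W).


Formula: t = K * sqrt(W)
sqrt(W) = sqrt(19) = 4.35890
t = 2.53 * 4.35890 = 11.0280 s

Answer: 11.0280 s


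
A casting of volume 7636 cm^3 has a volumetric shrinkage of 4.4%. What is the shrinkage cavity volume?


Formula: V_shrink = V_casting * shrinkage_pct / 100
V_shrink = 7636 cm^3 * 4.4 / 100 = 335.9840 cm^3

Final answer: 335.9840 cm^3


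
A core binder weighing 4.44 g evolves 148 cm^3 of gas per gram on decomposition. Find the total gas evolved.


Formula: V_gas = W_binder * gas_evolution_rate
V = 4.44 g * 148 cm^3/g = 657.1200 cm^3

657.1200 cm^3


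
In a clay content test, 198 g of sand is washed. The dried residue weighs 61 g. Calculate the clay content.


Formula: Clay% = (W_total - W_washed) / W_total * 100
Clay mass = 198 - 61 = 137 g
Clay% = 137 / 198 * 100 = 69.1919%

69.1919%


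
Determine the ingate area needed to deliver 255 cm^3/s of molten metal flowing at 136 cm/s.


Formula: A_ingate = Q / v  (continuity equation)
A = 255 cm^3/s / 136 cm/s = 1.8750 cm^2

1.8750 cm^2


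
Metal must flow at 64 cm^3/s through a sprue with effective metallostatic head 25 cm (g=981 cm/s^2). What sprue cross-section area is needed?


Formula: v = sqrt(2*g*h), A = Q/v
Velocity: v = sqrt(2 * 981 * 25) = sqrt(49050) = 221.4723 cm/s
Sprue area: A = Q / v = 64 / 221.4723 = 0.2890 cm^2

0.2890 cm^2


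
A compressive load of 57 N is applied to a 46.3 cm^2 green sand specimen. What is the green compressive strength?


Formula: Compressive Strength = Force / Area
Strength = 57 N / 46.3 cm^2 = 1.2311 N/cm^2

1.2311 N/cm^2


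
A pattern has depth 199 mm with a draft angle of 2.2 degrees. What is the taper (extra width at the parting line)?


Formula: taper = depth * tan(draft_angle)
tan(2.2 deg) = 0.0384161
taper = 199 mm * 0.0384161 = 7.6448 mm

7.6448 mm


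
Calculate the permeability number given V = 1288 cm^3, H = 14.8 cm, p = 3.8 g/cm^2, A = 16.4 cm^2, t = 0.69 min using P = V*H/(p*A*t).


Formula: Permeability Number P = (V * H) / (p * A * t)
Numerator: V * H = 1288 * 14.8 = 19062.4
Denominator: p * A * t = 3.8 * 16.4 * 0.69 = 43.0008
P = 19062.4 / 43.0008 = 443.3034

Final answer: 443.3034


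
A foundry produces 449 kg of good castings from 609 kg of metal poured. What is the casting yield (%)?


Formula: Casting Yield = (W_good / W_total) * 100
Yield = (449 kg / 609 kg) * 100 = 73.7274%

Answer: 73.7274%


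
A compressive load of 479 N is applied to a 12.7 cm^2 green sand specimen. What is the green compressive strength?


Formula: Compressive Strength = Force / Area
Strength = 479 N / 12.7 cm^2 = 37.7165 N/cm^2

37.7165 N/cm^2


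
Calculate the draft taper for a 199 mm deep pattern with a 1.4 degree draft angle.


Formula: taper = depth * tan(draft_angle)
tan(1.4 deg) = 0.0244395
taper = 199 mm * 0.0244395 = 4.8635 mm

Final answer: 4.8635 mm


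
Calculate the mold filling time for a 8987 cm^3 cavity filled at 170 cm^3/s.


Formula: t_fill = V_mold / Q_flow
t = 8987 cm^3 / 170 cm^3/s = 52.8647 s

Final answer: 52.8647 s


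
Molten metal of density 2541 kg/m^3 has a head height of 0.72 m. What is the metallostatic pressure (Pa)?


Formula: P = rho * g * h
rho * g = 2541 * 9.81 = 24927.21 N/m^3
P = 24927.21 * 0.72 = 17947.5912 Pa

17947.5912 Pa


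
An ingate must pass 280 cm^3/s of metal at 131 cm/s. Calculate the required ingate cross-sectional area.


Formula: A_ingate = Q / v  (continuity equation)
A = 280 cm^3/s / 131 cm/s = 2.1374 cm^2

Answer: 2.1374 cm^2


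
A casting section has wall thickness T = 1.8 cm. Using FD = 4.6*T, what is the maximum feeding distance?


Formula: FD = 4.6 * T  (riser feeding-distance rule)
FD = 4.6 * 1.8 cm = 8.2800 cm


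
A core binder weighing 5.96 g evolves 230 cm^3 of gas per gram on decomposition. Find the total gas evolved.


Formula: V_gas = W_binder * gas_evolution_rate
V = 5.96 g * 230 cm^3/g = 1370.8000 cm^3


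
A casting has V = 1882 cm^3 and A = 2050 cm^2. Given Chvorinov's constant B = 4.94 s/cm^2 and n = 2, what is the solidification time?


Formula: t_s = B * (V/A)^n  (Chvorinov's rule, n=2)
Modulus M = V/A = 1882/2050 = 0.918049 cm
M^2 = 0.918049^2 = 0.842814 cm^2
t_s = 4.94 * 0.842814 = 4.1635 s

Final answer: 4.1635 s


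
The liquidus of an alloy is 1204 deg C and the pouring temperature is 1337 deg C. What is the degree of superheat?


Formula: Superheat = T_pour - T_melt
Superheat = 1337 - 1204 = 133 deg C

133 deg C


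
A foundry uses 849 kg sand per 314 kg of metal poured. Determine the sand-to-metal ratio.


Formula: Sand-to-Metal Ratio = W_sand / W_metal
Ratio = 849 kg / 314 kg = 2.7038

2.7038


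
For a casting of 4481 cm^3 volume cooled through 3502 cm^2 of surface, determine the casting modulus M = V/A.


Formula: Casting Modulus M = V / A
M = 4481 cm^3 / 3502 cm^2 = 1.2796 cm


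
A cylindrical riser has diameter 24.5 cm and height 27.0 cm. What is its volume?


Formula: V = pi * (D/2)^2 * H  (cylinder volume)
Radius = D/2 = 24.5/2 = 12.25 cm
V = pi * 12.25^2 * 27.0 = 12728.7517 cm^3

12728.7517 cm^3


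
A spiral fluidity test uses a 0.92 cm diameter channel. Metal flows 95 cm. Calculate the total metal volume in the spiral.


Formula: V = pi * (d/2)^2 * L  (cylinder volume)
Radius = 0.92/2 = 0.46 cm
V = pi * 0.46^2 * 95 = 63.1523 cm^3

63.1523 cm^3


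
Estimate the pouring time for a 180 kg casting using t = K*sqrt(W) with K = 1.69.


Formula: t = K * sqrt(W)
sqrt(W) = sqrt(180) = 13.41641
t = 1.69 * 13.41641 = 22.6737 s

22.6737 s


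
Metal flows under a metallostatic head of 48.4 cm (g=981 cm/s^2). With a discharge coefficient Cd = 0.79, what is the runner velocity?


Formula: v = Cd * sqrt(2 * g * h)  (Torricelli with discharge coefficient)
2*g*h = 2 * 981 * 48.4 = 94960.8 cm^2/s^2
sqrt(94960.8) = 308.15710 cm/s
v = 0.79 * 308.15710 = 243.4441 cm/s

Final answer: 243.4441 cm/s


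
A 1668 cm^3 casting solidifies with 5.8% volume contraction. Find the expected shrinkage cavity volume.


Formula: V_shrink = V_casting * shrinkage_pct / 100
V_shrink = 1668 cm^3 * 5.8 / 100 = 96.7440 cm^3

Final answer: 96.7440 cm^3


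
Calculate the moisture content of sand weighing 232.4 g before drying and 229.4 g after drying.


Formula: MC = (W_wet - W_dry) / W_wet * 100
Water mass = 232.4 - 229.4 = 3.0 g
MC = 3.0 / 232.4 * 100 = 1.2909%

Final answer: 1.2909%


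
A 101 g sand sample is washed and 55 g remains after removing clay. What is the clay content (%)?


Formula: Clay% = (W_total - W_washed) / W_total * 100
Clay mass = 101 - 55 = 46 g
Clay% = 46 / 101 * 100 = 45.5446%

45.5446%


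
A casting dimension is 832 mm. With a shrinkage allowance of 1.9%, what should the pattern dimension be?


Formula: L_pattern = L_casting * (1 + shrinkage_rate/100)
Shrinkage factor = 1 + 1.9/100 = 1.019
L_pattern = 832 mm * 1.019 = 847.8080 mm

847.8080 mm


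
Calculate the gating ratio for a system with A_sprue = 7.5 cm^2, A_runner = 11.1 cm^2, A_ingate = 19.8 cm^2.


Sprue:Runner:Ingate = 1 : 11.1/7.5 : 19.8/7.5 = 1:1.48:2.64

Final answer: 1:1.48:2.64


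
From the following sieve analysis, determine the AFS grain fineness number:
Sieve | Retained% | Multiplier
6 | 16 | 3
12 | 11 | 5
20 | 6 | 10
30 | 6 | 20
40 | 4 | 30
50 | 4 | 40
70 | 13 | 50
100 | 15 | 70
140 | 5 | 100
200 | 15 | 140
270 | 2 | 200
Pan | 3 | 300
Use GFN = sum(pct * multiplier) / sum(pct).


Formula: GFN = sum(pct * multiplier) / sum(pct)
sum(pct * multiplier) = 6163
sum(pct) = 100
GFN = 6163 / 100 = 61.63

Answer: 61.63


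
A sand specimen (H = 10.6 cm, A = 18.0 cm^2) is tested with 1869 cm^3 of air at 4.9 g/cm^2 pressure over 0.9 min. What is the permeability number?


Formula: Permeability Number P = (V * H) / (p * A * t)
Numerator: V * H = 1869 * 10.6 = 19811.4
Denominator: p * A * t = 4.9 * 18.0 * 0.9 = 79.38
P = 19811.4 / 79.38 = 249.5767

249.5767


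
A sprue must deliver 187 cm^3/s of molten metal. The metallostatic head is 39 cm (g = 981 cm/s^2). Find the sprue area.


Formula: v = sqrt(2*g*h), A = Q/v
Velocity: v = sqrt(2 * 981 * 39) = sqrt(76518) = 276.6189 cm/s
Sprue area: A = Q / v = 187 / 276.6189 = 0.6760 cm^2


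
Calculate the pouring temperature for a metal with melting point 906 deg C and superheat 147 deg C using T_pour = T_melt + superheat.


Formula: T_pour = T_melt + Superheat
T_pour = 906 + 147 = 1053 deg C

1053 deg C


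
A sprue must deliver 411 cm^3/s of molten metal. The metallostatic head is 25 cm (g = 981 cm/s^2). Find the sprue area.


Formula: v = sqrt(2*g*h), A = Q/v
Velocity: v = sqrt(2 * 981 * 25) = sqrt(49050) = 221.4723 cm/s
Sprue area: A = Q / v = 411 / 221.4723 = 1.8558 cm^2

Answer: 1.8558 cm^2


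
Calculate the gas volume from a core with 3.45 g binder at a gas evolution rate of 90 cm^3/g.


Formula: V_gas = W_binder * gas_evolution_rate
V = 3.45 g * 90 cm^3/g = 310.5000 cm^3


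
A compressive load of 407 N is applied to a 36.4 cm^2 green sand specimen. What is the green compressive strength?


Formula: Compressive Strength = Force / Area
Strength = 407 N / 36.4 cm^2 = 11.1813 N/cm^2


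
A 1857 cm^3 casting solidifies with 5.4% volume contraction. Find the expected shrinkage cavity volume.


Formula: V_shrink = V_casting * shrinkage_pct / 100
V_shrink = 1857 cm^3 * 5.4 / 100 = 100.2780 cm^3

Final answer: 100.2780 cm^3


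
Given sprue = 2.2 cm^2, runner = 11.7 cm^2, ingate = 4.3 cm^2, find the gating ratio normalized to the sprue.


Sprue:Runner:Ingate = 1 : 11.7/2.2 : 4.3/2.2 = 1:5.32:1.95

1:5.32:1.95


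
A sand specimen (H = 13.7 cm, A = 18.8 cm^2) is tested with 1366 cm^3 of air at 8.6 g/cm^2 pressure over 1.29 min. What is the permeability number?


Formula: Permeability Number P = (V * H) / (p * A * t)
Numerator: V * H = 1366 * 13.7 = 18714.2
Denominator: p * A * t = 8.6 * 18.8 * 1.29 = 208.5672
P = 18714.2 / 208.5672 = 89.7274

Answer: 89.7274


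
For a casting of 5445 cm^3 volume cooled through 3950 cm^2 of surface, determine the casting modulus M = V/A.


Formula: Casting Modulus M = V / A
M = 5445 cm^3 / 3950 cm^2 = 1.3785 cm

Answer: 1.3785 cm


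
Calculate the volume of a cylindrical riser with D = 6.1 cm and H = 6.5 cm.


Formula: V = pi * (D/2)^2 * H  (cylinder volume)
Radius = D/2 = 6.1/2 = 3.05 cm
V = pi * 3.05^2 * 6.5 = 189.9603 cm^3


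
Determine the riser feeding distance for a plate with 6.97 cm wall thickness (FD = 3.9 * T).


Formula: FD = 3.9 * T  (riser feeding-distance rule)
FD = 3.9 * 6.97 cm = 27.1830 cm


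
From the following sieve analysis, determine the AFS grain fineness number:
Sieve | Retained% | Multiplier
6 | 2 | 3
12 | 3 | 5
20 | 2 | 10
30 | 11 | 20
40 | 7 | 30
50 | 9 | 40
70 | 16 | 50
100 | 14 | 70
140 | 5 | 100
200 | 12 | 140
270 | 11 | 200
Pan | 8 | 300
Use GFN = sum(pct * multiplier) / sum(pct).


Formula: GFN = sum(pct * multiplier) / sum(pct)
sum(pct * multiplier) = 9391
sum(pct) = 100
GFN = 9391 / 100 = 93.91

Answer: 93.91


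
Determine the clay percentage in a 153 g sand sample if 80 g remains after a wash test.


Formula: Clay% = (W_total - W_washed) / W_total * 100
Clay mass = 153 - 80 = 73 g
Clay% = 73 / 153 * 100 = 47.7124%

47.7124%


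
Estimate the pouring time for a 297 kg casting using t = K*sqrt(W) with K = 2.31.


Formula: t = K * sqrt(W)
sqrt(W) = sqrt(297) = 17.23369
t = 2.31 * 17.23369 = 39.8098 s

39.8098 s


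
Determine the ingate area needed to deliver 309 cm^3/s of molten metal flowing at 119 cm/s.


Formula: A_ingate = Q / v  (continuity equation)
A = 309 cm^3/s / 119 cm/s = 2.5966 cm^2

Final answer: 2.5966 cm^2


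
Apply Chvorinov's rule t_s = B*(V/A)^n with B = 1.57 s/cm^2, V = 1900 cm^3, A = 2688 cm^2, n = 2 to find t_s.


Formula: t_s = B * (V/A)^n  (Chvorinov's rule, n=2)
Modulus M = V/A = 1900/2688 = 0.706845 cm
M^2 = 0.706845^2 = 0.499630 cm^2
t_s = 1.57 * 0.499630 = 0.7844 s

0.7844 s


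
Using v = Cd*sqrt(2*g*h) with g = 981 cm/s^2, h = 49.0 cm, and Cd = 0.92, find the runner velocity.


Formula: v = Cd * sqrt(2 * g * h)  (Torricelli with discharge coefficient)
2*g*h = 2 * 981 * 49.0 = 96138.0 cm^2/s^2
sqrt(96138.0) = 310.06128 cm/s
v = 0.92 * 310.06128 = 285.2564 cm/s

285.2564 cm/s


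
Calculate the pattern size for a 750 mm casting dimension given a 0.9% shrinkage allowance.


Formula: L_pattern = L_casting * (1 + shrinkage_rate/100)
Shrinkage factor = 1 + 0.9/100 = 1.009
L_pattern = 750 mm * 1.009 = 756.7500 mm

Final answer: 756.7500 mm


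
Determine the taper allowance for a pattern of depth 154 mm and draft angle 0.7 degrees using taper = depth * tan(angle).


Formula: taper = depth * tan(draft_angle)
tan(0.7 deg) = 0.0122179
taper = 154 mm * 0.0122179 = 1.8816 mm

Final answer: 1.8816 mm


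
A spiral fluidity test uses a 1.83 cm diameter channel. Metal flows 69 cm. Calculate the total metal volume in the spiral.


Formula: V = pi * (d/2)^2 * L  (cylinder volume)
Radius = 1.83/2 = 0.915 cm
V = pi * 0.915^2 * 69 = 181.4852 cm^3

Final answer: 181.4852 cm^3


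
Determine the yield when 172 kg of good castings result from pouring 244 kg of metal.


Formula: Casting Yield = (W_good / W_total) * 100
Yield = (172 kg / 244 kg) * 100 = 70.4918%

Answer: 70.4918%


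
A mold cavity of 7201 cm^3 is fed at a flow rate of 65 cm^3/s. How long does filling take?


Formula: t_fill = V_mold / Q_flow
t = 7201 cm^3 / 65 cm^3/s = 110.7846 s


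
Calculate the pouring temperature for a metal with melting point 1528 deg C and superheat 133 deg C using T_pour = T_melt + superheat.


Formula: T_pour = T_melt + Superheat
T_pour = 1528 + 133 = 1661 deg C

Final answer: 1661 deg C


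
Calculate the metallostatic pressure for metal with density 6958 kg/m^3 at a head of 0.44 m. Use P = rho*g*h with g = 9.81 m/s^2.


Formula: P = rho * g * h
rho * g = 6958 * 9.81 = 68257.98 N/m^3
P = 68257.98 * 0.44 = 30033.5112 Pa


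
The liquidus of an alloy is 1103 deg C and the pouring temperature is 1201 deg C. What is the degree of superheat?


Formula: Superheat = T_pour - T_melt
Superheat = 1201 - 1103 = 98 deg C

Final answer: 98 deg C


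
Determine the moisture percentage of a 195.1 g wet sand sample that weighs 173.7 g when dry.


Formula: MC = (W_wet - W_dry) / W_wet * 100
Water mass = 195.1 - 173.7 = 21.4 g
MC = 21.4 / 195.1 * 100 = 10.9687%


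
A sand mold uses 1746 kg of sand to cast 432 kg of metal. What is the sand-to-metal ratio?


Formula: Sand-to-Metal Ratio = W_sand / W_metal
Ratio = 1746 kg / 432 kg = 4.0417

4.0417


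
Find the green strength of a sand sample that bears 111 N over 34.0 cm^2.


Formula: Compressive Strength = Force / Area
Strength = 111 N / 34.0 cm^2 = 3.2647 N/cm^2

Answer: 3.2647 N/cm^2


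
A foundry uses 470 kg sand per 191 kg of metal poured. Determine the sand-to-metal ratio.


Formula: Sand-to-Metal Ratio = W_sand / W_metal
Ratio = 470 kg / 191 kg = 2.4607

Final answer: 2.4607


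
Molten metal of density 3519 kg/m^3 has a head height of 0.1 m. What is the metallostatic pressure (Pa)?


Formula: P = rho * g * h
rho * g = 3519 * 9.81 = 34521.39 N/m^3
P = 34521.39 * 0.1 = 3452.1390 Pa

Answer: 3452.1390 Pa


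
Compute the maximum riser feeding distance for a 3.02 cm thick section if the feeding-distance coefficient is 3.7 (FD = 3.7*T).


Formula: FD = 3.7 * T  (riser feeding-distance rule)
FD = 3.7 * 3.02 cm = 11.1740 cm

11.1740 cm


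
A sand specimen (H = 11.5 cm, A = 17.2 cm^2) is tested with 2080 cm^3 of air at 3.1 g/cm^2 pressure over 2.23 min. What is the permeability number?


Formula: Permeability Number P = (V * H) / (p * A * t)
Numerator: V * H = 2080 * 11.5 = 23920.0
Denominator: p * A * t = 3.1 * 17.2 * 2.23 = 118.9036
P = 23920.0 / 118.9036 = 201.1714


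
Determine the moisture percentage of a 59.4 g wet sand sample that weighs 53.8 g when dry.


Formula: MC = (W_wet - W_dry) / W_wet * 100
Water mass = 59.4 - 53.8 = 5.6 g
MC = 5.6 / 59.4 * 100 = 9.4276%

9.4276%


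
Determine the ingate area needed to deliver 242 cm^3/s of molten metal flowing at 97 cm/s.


Formula: A_ingate = Q / v  (continuity equation)
A = 242 cm^3/s / 97 cm/s = 2.4948 cm^2

Answer: 2.4948 cm^2


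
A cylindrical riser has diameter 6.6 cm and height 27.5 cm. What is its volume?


Formula: V = pi * (D/2)^2 * H  (cylinder volume)
Radius = D/2 = 6.6/2 = 3.3 cm
V = pi * 3.3^2 * 27.5 = 940.8285 cm^3

Final answer: 940.8285 cm^3


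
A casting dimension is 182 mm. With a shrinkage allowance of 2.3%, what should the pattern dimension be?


Formula: L_pattern = L_casting * (1 + shrinkage_rate/100)
Shrinkage factor = 1 + 2.3/100 = 1.023
L_pattern = 182 mm * 1.023 = 186.1860 mm

Answer: 186.1860 mm


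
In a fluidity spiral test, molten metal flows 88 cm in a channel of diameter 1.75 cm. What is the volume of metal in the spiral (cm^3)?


Formula: V = pi * (d/2)^2 * L  (cylinder volume)
Radius = 1.75/2 = 0.875 cm
V = pi * 0.875^2 * 88 = 211.6648 cm^3

Answer: 211.6648 cm^3


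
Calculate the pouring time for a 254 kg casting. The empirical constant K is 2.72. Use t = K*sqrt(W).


Formula: t = K * sqrt(W)
sqrt(W) = sqrt(254) = 15.93738
t = 2.72 * 15.93738 = 43.3497 s

Answer: 43.3497 s


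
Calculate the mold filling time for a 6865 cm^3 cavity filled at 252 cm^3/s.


Formula: t_fill = V_mold / Q_flow
t = 6865 cm^3 / 252 cm^3/s = 27.2421 s

Final answer: 27.2421 s


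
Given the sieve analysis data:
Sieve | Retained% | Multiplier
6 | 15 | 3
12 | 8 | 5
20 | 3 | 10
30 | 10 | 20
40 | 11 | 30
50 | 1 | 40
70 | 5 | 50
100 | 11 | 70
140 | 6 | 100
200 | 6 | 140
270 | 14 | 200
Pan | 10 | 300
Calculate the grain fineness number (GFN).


Formula: GFN = sum(pct * multiplier) / sum(pct)
sum(pct * multiplier) = 8945
sum(pct) = 100
GFN = 8945 / 100 = 89.45

Answer: 89.45


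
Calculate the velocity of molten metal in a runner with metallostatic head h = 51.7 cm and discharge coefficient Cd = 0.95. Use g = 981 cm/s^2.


Formula: v = Cd * sqrt(2 * g * h)  (Torricelli with discharge coefficient)
2*g*h = 2 * 981 * 51.7 = 101435.4 cm^2/s^2
sqrt(101435.4) = 318.48925 cm/s
v = 0.95 * 318.48925 = 302.5648 cm/s


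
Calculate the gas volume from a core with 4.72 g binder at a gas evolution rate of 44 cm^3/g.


Formula: V_gas = W_binder * gas_evolution_rate
V = 4.72 g * 44 cm^3/g = 207.6800 cm^3

207.6800 cm^3


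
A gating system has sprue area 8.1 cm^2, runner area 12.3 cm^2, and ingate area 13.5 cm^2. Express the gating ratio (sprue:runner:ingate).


Sprue:Runner:Ingate = 1 : 12.3/8.1 : 13.5/8.1 = 1:1.52:1.67

Final answer: 1:1.52:1.67


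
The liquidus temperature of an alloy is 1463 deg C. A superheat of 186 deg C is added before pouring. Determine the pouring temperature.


Formula: T_pour = T_melt + Superheat
T_pour = 1463 + 186 = 1649 deg C

Final answer: 1649 deg C
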